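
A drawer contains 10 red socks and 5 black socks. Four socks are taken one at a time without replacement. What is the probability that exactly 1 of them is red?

20/273

One ordering (red drawn first) has probability 10/15 × 5/14 × 4/13 × 3/12 = 600/32760 = 5/273.
There are C(4,1) = 4 such orderings, each equally likely, so P = 4 × 5/273 = 20/273.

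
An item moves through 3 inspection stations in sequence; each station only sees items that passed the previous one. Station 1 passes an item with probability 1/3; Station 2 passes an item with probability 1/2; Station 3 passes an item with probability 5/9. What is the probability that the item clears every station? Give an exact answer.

The events are sequential, so multiply the conditional probabilities:
P = 1/3 × 1/2 × 5/9 = 5/54.

5/54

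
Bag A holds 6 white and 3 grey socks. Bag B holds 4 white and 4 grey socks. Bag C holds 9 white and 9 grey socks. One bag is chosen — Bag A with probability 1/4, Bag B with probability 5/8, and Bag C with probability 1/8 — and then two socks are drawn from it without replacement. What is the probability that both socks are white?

191/714

From Bag A: P(both white) = (6/9)(5/8) = 5/12.
From Bag B: P(both white) = (4/8)(3/7) = 3/14.
From Bag C: P(both white) = (9/18)(8/17) = 4/17.
Total probability = (1/4)(5/12) + (5/8)(3/14) + (1/8)(4/17) = 191/714.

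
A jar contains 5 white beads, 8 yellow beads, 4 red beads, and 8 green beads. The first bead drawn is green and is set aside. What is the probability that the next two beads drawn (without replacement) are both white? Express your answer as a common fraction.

5/138

After the first draw, 5 of the remaining 24 beads are white.
P = 5/24 × 4/23 = 20/552 = 5/138.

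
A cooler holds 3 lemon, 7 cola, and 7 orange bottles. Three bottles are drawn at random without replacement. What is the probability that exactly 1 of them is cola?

63/136

One ordering (cola drawn first) has probability 7/17 × 10/16 × 9/15 = 630/4080 = 21/136.
There are C(3,1) = 3 such orderings, each equally likely, so P = 3 × 21/136 = 63/136.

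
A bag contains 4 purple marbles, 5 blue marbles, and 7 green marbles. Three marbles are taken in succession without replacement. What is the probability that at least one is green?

17/20

P(no green) = 9/16 × 8/15 × 7/14 = 504/3360 = 3/20.
P(at least one) = 1 − 3/20 = 17/20.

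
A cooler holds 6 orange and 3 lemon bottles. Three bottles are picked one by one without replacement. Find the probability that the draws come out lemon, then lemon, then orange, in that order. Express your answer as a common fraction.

1/14

Chain rule:
P = 3/9 × 2/8 × 6/7 = 36/504 = 1/14.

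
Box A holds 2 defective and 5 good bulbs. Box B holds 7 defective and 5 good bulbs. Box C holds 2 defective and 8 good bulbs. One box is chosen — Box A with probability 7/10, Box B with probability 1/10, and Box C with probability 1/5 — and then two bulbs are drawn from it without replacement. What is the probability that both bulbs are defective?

From Box A: P(both defective) = (2/7)(1/6) = 1/21.
From Box B: P(both defective) = (7/12)(6/11) = 7/22.
From Box C: P(both defective) = (2/10)(1/9) = 1/45.
Total probability = (7/10)(1/21) + (1/10)(7/22) + (1/5)(1/45) = 689/9900.

689/9900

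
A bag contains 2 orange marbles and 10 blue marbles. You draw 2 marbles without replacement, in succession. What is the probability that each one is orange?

P(every draw is orange) = 2/12 × 1/11 = 2/132 = 1/66.

1/66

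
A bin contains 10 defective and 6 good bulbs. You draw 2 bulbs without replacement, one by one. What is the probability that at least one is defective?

7/8

P(no defective) = 6/16 × 5/15 = 30/240 = 1/8.
P(at least one) = 1 − 1/8 = 7/8.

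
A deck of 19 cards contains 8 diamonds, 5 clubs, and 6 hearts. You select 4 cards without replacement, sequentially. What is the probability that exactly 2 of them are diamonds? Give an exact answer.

385/969

One ordering (diamonds drawn first) has probability 8/19 × 7/18 × 11/17 × 10/16 = 6160/93024 = 385/5814.
There are C(4,2) = 6 such orderings, each equally likely, so P = 6 × 385/5814 = 385/969.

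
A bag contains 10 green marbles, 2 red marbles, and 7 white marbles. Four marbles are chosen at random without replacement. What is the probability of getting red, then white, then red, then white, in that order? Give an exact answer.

7/7752

Chain rule:
P = 2/19 × 7/18 × 1/17 × 6/16 = 84/93024 = 7/7752.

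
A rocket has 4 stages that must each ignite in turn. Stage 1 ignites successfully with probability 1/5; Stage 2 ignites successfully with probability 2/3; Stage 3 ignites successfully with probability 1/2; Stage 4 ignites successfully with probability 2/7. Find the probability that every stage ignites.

The events are sequential, so multiply the conditional probabilities:
P = 1/5 × 2/3 × 1/2 × 2/7 = 4/210 = 2/105.

2/105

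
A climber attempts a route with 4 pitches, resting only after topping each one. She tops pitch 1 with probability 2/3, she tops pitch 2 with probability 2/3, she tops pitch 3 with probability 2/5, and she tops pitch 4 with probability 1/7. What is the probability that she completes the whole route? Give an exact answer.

8/315

Multiplying along the chain,
P = 2/3 × 2/3 × 2/5 × 1/7 = 8/315.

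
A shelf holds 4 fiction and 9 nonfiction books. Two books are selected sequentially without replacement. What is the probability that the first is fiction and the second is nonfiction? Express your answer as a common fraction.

3/13

Multiply the probability of each draw given the previous ones:
P = 4/13 × 9/12 = 36/156 = 3/13.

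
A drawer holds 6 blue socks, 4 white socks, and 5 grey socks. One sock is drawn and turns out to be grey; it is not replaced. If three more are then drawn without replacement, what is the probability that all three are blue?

5/91

With the first sock removed, 6 blue remain out of 14.
P = 6/14 × 5/13 × 4/12 = 120/2184 = 5/91.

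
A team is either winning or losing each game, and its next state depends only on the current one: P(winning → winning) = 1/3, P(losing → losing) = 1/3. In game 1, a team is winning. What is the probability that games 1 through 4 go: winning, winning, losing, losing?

Game 1 is given. For each transition, use the conditional probability from the current state:
P(winning | winning) = 1/3; P(losing | winning) = 2/3; P(losing | losing) = 1/3.
P = 1/3 × 2/3 × 1/3 = 2/27.

2/27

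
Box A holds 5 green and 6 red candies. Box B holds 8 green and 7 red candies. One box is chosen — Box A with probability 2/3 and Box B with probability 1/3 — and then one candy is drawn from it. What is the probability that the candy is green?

From Box A: P(green) = 5/11.
From Box B: P(green) = 8/15.
Total probability = (2/3)(5/11) + (1/3)(8/15) = 238/495.

238/495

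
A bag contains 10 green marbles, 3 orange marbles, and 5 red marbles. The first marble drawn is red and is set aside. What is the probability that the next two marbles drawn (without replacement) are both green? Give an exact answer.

45/136

With the first marble removed, 10 green remain out of 17.
P = 10/17 × 9/16 = 90/272 = 45/136.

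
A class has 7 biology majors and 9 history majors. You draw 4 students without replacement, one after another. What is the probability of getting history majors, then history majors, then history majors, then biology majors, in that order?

Multiply the probability of each draw given the previous ones:
P = 9/16 × 8/15 × 7/14 × 7/13 = 3528/43680 = 21/260.

21/260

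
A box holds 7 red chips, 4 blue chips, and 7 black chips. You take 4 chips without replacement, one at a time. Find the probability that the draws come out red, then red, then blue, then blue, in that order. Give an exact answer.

Each draw changes the counts, so multiply the conditional probabilities along the sequence:
P = 7/18 × 6/17 × 4/16 × 3/15 = 504/73440 = 7/1020.

7/1020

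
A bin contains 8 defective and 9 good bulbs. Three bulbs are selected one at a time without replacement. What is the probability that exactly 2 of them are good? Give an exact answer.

36/85

One ordering (good drawn first) has probability 9/17 × 8/16 × 8/15 = 576/4080 = 12/85.
There are C(3,2) = 3 such orderings, each equally likely, so P = 3 × 12/85 = 36/85.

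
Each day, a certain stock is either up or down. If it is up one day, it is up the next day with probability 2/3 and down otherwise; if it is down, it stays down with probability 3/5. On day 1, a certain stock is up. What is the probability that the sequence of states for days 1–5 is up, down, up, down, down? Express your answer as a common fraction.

Day 1 is given. For each transition, use the conditional probability from the current state:
P(down | up) = 1/3; P(up | down) = 2/5; P(down | up) = 1/3; P(down | down) = 3/5.
P = 1/3 × 2/5 × 1/3 × 3/5 = 6/225 = 2/75.

2/75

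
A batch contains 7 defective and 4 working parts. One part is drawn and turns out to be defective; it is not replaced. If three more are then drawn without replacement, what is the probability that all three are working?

After the first draw, 4 of the remaining 10 parts are working.
P = 4/10 × 3/9 × 2/8 = 24/720 = 1/30.

1/30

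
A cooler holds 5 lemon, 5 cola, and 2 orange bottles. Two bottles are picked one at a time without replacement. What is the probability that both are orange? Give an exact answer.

1/66

P = 2/12 × 1/11 = 2/132 = 1/66.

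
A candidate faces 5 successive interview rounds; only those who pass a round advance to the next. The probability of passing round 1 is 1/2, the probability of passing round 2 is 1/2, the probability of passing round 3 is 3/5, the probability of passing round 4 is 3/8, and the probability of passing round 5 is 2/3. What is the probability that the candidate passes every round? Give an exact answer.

Multiplying along the chain,
P = 1/2 × 1/2 × 3/5 × 3/8 × 2/3 = 18/480 = 3/80.

3/80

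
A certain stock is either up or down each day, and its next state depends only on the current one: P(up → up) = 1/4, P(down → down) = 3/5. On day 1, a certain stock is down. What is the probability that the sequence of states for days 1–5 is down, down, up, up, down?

Day 1 is given. For each transition, use the conditional probability from the current state:
P(down | down) = 3/5; P(up | down) = 2/5; P(up | up) = 1/4; P(down | up) = 3/4.
P = 3/5 × 2/5 × 1/4 × 3/4 = 18/400 = 9/200.

9/200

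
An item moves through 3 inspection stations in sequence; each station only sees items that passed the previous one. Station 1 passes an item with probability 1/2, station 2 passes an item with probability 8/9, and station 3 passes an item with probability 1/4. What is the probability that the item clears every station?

1/9

The events are sequential, so multiply the conditional probabilities:
P = 1/2 × 8/9 × 1/4 = 8/72 = 1/9.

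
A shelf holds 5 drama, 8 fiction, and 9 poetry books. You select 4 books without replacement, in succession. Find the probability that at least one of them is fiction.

P(no fiction) = 14/22 × 13/21 × 12/20 × 11/19 = 24024/175560 = 13/95.
P(at least one) = 1 − 13/95 = 82/95.

82/95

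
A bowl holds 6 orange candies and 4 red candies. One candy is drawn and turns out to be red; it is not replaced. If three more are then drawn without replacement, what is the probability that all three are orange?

After the first draw, 6 of the remaining 9 candies are orange.
P = 6/9 × 5/8 × 4/7 = 120/504 = 5/21.

5/21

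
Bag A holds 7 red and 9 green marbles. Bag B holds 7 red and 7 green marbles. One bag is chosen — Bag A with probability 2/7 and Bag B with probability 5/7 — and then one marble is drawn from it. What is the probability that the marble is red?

From Bag A: P(red) = 7/16.
From Bag B: P(red) = 7/14.
Total probability = (2/7)(7/16) + (5/7)(7/14) = 27/56.

27/56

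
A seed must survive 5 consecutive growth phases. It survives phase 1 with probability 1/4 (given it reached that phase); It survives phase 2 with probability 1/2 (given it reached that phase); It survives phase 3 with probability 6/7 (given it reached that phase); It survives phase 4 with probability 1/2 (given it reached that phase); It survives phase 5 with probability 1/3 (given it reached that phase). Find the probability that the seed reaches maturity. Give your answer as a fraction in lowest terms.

1/56

Each stage is reached only if all earlier stages succeed, so
P = 1/4 × 1/2 × 6/7 × 1/2 × 1/3 = 6/336 = 1/56.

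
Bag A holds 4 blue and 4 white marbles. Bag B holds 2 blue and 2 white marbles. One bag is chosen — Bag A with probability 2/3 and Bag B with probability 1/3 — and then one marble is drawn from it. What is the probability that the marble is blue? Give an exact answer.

1/2

From Bag A: P(blue) = 4/8.
From Bag B: P(blue) = 2/4.
Total probability = (2/3)(4/8) + (1/3)(2/4) = 1/2.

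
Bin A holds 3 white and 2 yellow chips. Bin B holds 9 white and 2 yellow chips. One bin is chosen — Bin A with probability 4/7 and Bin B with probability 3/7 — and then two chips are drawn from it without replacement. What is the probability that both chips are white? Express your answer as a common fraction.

174/385

From Bin A: P(both white) = (3/5)(2/4) = 3/10.
From Bin B: P(both white) = (9/11)(8/10) = 36/55.
Total probability = (4/7)(3/10) + (3/7)(36/55) = 174/385.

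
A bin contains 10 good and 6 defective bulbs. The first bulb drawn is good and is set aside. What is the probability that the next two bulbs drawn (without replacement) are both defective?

1/7

With the first bulb removed, 6 defective remain out of 15.
P = 6/15 × 5/14 = 30/210 = 1/7.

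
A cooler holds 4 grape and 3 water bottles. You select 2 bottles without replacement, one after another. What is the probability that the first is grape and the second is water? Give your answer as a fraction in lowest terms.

2/7

Chain rule:
P = 4/7 × 3/6 = 12/42 = 2/7.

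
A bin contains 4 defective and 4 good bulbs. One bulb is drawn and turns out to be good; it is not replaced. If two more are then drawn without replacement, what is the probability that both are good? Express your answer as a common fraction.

After the first draw, 3 of the remaining 7 bulbs are good.
P = 3/7 × 2/6 = 6/42 = 1/7.

1/7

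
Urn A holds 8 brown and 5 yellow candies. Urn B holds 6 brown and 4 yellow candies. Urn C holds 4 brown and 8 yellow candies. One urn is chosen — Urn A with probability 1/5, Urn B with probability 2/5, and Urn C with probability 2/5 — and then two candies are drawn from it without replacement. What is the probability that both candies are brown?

From Urn A: P(both brown) = (8/13)(7/12) = 14/39.
From Urn B: P(both brown) = (6/10)(5/9) = 1/3.
From Urn C: P(both brown) = (4/12)(3/11) = 1/11.
Total probability = (1/5)(14/39) + (2/5)(1/3) + (2/5)(1/11) = 518/2145.

518/2145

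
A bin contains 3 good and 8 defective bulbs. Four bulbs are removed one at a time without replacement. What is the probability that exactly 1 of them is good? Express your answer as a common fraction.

28/55

One ordering (good drawn first) has probability 3/11 × 8/10 × 7/9 × 6/8 = 1008/7920 = 7/55.
There are C(4,1) = 4 such orderings, each equally likely, so P = 4 × 7/55 = 28/55.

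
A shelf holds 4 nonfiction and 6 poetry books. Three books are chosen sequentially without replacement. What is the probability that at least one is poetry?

P(no poetry) = 4/10 × 3/9 × 2/8 = 24/720 = 1/30.
P(at least one) = 1 − 1/30 = 29/30.

29/30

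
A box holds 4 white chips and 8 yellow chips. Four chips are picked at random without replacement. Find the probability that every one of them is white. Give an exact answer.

P(all white) = 4/12 × 3/11 × 2/10 × 1/9 = 24/11880 = 1/495.

1/495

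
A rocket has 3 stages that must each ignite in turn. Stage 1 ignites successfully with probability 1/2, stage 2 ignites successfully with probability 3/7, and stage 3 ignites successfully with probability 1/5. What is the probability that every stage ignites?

3/70

Each stage is reached only if all earlier stages succeed, so
P = 1/2 × 3/7 × 1/5 = 3/70.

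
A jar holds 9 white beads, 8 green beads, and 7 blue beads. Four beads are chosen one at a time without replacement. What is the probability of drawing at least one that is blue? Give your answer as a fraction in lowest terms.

589/759

P(no blue) = 17/24 × 16/23 × 15/22 × 14/21 = 57120/255024 = 170/759.
P(at least one) = 1 − 170/759 = 589/759.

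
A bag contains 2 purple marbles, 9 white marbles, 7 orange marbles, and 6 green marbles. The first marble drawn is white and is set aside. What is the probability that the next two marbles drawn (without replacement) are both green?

15/253

With the first marble removed, 6 green remain out of 23.
P = 6/23 × 5/22 = 30/506 = 15/253.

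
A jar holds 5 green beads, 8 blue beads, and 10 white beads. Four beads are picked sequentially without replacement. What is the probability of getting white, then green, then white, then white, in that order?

30/1771

Chain rule:
P = 10/23 × 5/22 × 9/21 × 8/20 = 3600/212520 = 30/1771.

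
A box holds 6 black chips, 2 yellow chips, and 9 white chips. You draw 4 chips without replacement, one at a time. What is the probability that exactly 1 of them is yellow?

13/34

One ordering (yellow drawn first) has probability 2/17 × 15/16 × 14/15 × 13/14 = 5460/57120 = 13/136.
There are C(4,1) = 4 such orderings, each equally likely, so P = 4 × 13/136 = 13/34.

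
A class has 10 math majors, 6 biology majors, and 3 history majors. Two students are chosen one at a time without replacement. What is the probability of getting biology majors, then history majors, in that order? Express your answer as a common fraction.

1/19

Each draw changes the counts, so multiply the conditional probabilities along the sequence:
P = 6/19 × 3/18 = 18/342 = 1/19.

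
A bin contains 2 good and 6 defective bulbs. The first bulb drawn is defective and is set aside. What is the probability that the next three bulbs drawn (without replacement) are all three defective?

After the first draw, 5 of the remaining 7 bulbs are defective.
P = 5/7 × 4/6 × 3/5 = 60/210 = 2/7.

2/7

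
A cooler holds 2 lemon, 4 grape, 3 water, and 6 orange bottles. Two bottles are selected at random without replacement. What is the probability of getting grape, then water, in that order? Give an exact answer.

2/35

Multiply the probability of each draw given the previous ones:
P = 4/15 × 3/14 = 12/210 = 2/35.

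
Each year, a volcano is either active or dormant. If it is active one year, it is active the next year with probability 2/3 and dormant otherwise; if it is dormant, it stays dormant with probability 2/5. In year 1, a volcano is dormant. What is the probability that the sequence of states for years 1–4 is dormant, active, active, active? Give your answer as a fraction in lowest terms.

Year 1 is given. For each transition, use the conditional probability from the current state:
P(active | dormant) = 3/5; P(active | active) = 2/3; P(active | active) = 2/3.
P = 3/5 × 2/3 × 2/3 = 12/45 = 4/15.

4/15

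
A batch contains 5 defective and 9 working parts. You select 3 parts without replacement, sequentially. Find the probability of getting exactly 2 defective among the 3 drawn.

45/182

One ordering (defective drawn first) has probability 5/14 × 4/13 × 9/12 = 180/2184 = 15/182.
There are C(3,2) = 3 such orderings, each equally likely, so P = 3 × 15/182 = 45/182.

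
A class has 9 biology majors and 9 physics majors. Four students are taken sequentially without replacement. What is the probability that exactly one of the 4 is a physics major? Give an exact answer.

21/85

One ordering (a physics major drawn first) has probability 9/18 × 9/17 × 8/16 × 7/15 = 4536/73440 = 21/340.
There are C(4,1) = 4 such orderings, each equally likely, so P = 4 × 21/340 = 21/85.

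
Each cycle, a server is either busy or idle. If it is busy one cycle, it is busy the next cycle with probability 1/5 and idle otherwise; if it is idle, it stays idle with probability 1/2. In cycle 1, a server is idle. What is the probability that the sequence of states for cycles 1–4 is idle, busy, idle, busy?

1/5

Cycle 1 is given. For each transition, use the conditional probability from the current state:
P(busy | idle) = 1/2; P(idle | busy) = 4/5; P(busy | idle) = 1/2.
P = 1/2 × 4/5 × 1/2 = 4/20 = 1/5.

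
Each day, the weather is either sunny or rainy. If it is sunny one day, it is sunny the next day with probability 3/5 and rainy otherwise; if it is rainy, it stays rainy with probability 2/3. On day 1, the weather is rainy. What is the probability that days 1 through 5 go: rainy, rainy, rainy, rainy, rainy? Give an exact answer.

Day 1 is given. For each transition, use the conditional probability from the current state:
P(rainy | rainy) = 2/3; P(rainy | rainy) = 2/3; P(rainy | rainy) = 2/3; P(rainy | rainy) = 2/3.
P = 2/3 × 2/3 × 2/3 × 2/3 = 16/81.

16/81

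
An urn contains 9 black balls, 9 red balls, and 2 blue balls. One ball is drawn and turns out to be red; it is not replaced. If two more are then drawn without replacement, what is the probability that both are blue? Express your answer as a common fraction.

1/171

With the first ball removed, 2 blue remain out of 19.
P = 2/19 × 1/18 = 2/342 = 1/171.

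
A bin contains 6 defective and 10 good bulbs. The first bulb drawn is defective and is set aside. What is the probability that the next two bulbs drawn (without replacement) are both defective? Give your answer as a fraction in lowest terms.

After the first draw, 5 of the remaining 15 bulbs are defective.
P = 5/15 × 4/14 = 20/210 = 2/21.

2/21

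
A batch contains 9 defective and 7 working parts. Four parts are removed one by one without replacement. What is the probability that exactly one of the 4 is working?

21/65

One ordering (working drawn first) has probability 7/16 × 9/15 × 8/14 × 7/13 = 3528/43680 = 21/260.
There are C(4,1) = 4 such orderings, each equally likely, so P = 4 × 21/260 = 21/65.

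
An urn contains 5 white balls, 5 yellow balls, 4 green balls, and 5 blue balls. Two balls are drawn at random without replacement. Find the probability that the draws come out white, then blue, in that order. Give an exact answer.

25/342

Multiply the probability of each draw given the previous ones:
P = 5/19 × 5/18 = 25/342.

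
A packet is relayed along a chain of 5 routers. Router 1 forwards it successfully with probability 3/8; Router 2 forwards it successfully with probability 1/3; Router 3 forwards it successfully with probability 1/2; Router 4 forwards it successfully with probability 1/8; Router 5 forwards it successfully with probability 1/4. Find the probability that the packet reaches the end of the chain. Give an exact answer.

Each stage is reached only if all earlier stages succeed, so
P = 3/8 × 1/3 × 1/2 × 1/8 × 1/4 = 3/1536 = 1/512.

1/512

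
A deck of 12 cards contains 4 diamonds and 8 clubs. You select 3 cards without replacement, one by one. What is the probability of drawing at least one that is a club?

54/55

P(no clubs) = 4/12 × 3/11 × 2/10 = 24/1320 = 1/55.
P(at least one) = 1 − 1/55 = 54/55.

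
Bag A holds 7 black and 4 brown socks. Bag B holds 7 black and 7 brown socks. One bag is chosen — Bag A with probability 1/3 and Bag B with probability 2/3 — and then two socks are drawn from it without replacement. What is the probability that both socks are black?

From Bag A: P(both black) = (7/11)(6/10) = 21/55.
From Bag B: P(both black) = (7/14)(6/13) = 3/13.
Total probability = (1/3)(21/55) + (2/3)(3/13) = 201/715.

201/715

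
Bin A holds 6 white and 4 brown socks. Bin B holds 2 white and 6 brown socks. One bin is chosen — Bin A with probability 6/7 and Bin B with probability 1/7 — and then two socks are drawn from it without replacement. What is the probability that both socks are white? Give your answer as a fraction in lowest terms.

From Bin A: P(both white) = (6/10)(5/9) = 1/3.
From Bin B: P(both white) = (2/8)(1/7) = 1/28.
Total probability = (6/7)(1/3) + (1/7)(1/28) = 57/196.

57/196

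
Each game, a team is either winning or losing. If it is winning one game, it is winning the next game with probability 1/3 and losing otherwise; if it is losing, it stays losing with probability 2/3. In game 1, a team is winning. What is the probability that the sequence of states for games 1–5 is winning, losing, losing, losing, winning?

8/81

Game 1 is given. For each transition, use the conditional probability from the current state:
P(losing | winning) = 2/3; P(losing | losing) = 2/3; P(losing | losing) = 2/3; P(winning | losing) = 1/3.
P = 2/3 × 2/3 × 2/3 × 1/3 = 8/81.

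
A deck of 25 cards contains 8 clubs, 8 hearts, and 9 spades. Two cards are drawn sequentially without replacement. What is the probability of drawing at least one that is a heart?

41/75

P(no hearts) = 17/25 × 16/24 = 272/600 = 34/75.
P(at least one) = 1 − 34/75 = 41/75.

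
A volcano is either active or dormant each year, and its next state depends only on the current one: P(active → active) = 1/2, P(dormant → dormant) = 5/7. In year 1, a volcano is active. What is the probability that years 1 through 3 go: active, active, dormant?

Year 1 is given. For each transition, use the conditional probability from the current state:
P(active | active) = 1/2; P(dormant | active) = 1/2.
P = 1/2 × 1/2 = 1/4.

1/4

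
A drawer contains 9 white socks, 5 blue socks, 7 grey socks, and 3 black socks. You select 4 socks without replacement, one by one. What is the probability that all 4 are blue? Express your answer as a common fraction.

P(all blue) = 5/24 × 4/23 × 3/22 × 2/21 = 120/255024 = 5/10626.

5/10626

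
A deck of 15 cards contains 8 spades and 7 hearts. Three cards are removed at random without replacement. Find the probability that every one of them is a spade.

P = 8/15 × 7/14 × 6/13 = 336/2730 = 8/65.

8/65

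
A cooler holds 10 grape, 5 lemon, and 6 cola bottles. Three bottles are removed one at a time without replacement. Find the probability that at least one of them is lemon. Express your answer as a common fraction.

11/19

P(no lemon) = 16/21 × 15/20 × 14/19 = 3360/7980 = 8/19.
P(at least one) = 1 − 8/19 = 11/19.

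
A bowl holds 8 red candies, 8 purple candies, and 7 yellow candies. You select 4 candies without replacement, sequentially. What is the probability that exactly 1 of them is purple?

One ordering (purple drawn first) has probability 8/23 × 15/22 × 14/21 × 13/20 = 21840/212520 = 26/253.
There are C(4,1) = 4 such orderings, each equally likely, so P = 4 × 26/253 = 104/253.

104/253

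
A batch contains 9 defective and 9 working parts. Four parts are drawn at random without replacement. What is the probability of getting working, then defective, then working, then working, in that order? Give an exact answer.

Multiply the probability of each draw given the previous ones:
P = 9/18 × 9/17 × 8/16 × 7/15 = 4536/73440 = 21/340.

21/340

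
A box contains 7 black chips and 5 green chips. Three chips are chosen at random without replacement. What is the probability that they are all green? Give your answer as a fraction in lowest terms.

P(every draw is green) = 5/12 × 4/11 × 3/10 = 60/1320 = 1/22.

1/22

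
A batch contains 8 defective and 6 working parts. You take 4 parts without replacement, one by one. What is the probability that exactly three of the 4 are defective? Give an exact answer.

48/143

One ordering (defective drawn first) has probability 8/14 × 7/13 × 6/12 × 6/11 = 2016/24024 = 12/143.
There are C(4,3) = 4 such orderings, each equally likely, so P = 4 × 12/143 = 48/143.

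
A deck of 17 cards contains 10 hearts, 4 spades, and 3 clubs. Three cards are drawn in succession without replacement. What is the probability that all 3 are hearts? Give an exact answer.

P(every draw is a heart) = 10/17 × 9/16 × 8/15 = 720/4080 = 3/17.

3/17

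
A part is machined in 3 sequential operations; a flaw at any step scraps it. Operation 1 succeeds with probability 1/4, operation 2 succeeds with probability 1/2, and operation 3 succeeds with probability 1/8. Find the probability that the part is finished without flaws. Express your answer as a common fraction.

1/64

Each stage is reached only if all earlier stages succeed, so
P = 1/4 × 1/2 × 1/8 = 1/64.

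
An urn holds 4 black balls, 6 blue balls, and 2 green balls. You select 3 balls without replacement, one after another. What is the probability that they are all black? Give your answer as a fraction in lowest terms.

P = 4/12 × 3/11 × 2/10 = 24/1320 = 1/55.

1/55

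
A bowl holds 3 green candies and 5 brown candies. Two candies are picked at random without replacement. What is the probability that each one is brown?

P = 5/8 × 4/7 = 20/56 = 5/14.

5/14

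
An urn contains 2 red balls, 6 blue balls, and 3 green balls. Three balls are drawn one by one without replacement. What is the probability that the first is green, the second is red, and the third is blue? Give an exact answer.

Multiply the probability of each draw given the previous ones:
P = 3/11 × 2/10 × 6/9 = 36/990 = 2/55.

2/55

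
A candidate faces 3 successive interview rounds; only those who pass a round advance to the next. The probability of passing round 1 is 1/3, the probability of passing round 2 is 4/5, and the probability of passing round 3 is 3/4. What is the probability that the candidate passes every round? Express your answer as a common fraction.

Each stage is reached only if all earlier stages succeed, so
P = 1/3 × 4/5 × 3/4 = 12/60 = 1/5.

1/5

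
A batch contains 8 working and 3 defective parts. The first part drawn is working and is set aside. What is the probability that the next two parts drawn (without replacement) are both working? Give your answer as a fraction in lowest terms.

After the first draw, 7 of the remaining 10 parts are working.
P = 7/10 × 6/9 = 42/90 = 7/15.

7/15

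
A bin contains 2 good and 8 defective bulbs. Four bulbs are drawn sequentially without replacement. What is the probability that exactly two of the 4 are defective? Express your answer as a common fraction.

One ordering (defective drawn first) has probability 8/10 × 7/9 × 2/8 × 1/7 = 112/5040 = 1/45.
There are C(4,2) = 6 such orderings, each equally likely, so P = 6 × 1/45 = 2/15.

2/15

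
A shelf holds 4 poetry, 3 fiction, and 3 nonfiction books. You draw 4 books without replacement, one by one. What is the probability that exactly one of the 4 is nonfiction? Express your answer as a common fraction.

1/2

One ordering (nonfiction drawn first) has probability 3/10 × 7/9 × 6/8 × 5/7 = 630/5040 = 1/8.
There are C(4,1) = 4 such orderings, each equally likely, so P = 4 × 1/8 = 1/2.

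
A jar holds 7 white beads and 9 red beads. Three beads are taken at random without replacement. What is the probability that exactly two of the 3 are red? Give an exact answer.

9/20

One ordering (red drawn first) has probability 9/16 × 8/15 × 7/14 = 504/3360 = 3/20.
There are C(3,2) = 3 such orderings, each equally likely, so P = 3 × 3/20 = 9/20.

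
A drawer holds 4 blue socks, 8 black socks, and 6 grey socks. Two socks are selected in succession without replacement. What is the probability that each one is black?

P(all black) = 8/18 × 7/17 = 56/306 = 28/153.

28/153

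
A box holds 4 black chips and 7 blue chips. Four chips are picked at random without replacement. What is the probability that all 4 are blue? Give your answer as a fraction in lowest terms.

P(all blue) = 7/11 × 6/10 × 5/9 × 4/8 = 840/7920 = 7/66.

7/66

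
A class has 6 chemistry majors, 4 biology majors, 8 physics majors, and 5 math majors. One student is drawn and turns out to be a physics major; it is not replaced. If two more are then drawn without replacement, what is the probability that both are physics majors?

1/11

After the first draw, 7 of the remaining 22 students are physics majors.
P = 7/22 × 6/21 = 42/462 = 1/11.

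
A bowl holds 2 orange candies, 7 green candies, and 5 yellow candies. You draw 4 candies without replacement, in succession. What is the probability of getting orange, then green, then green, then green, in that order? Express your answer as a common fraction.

5/286

Multiply the probability of each draw given the previous ones:
P = 2/14 × 7/13 × 6/12 × 5/11 = 420/24024 = 5/286.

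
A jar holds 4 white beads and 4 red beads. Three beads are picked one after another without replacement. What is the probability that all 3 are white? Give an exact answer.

P(all white) = 4/8 × 3/7 × 2/6 = 24/336 = 1/14.

1/14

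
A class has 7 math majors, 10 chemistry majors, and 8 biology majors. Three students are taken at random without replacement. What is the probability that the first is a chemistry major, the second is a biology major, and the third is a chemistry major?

6/115

Chain rule:
P = 10/25 × 8/24 × 9/23 = 720/13800 = 6/115.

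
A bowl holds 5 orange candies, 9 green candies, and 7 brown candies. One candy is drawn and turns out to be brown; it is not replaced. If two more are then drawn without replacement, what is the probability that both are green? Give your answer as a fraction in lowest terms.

18/95

After the first draw, 9 of the remaining 20 candies are green.
P = 9/20 × 8/19 = 72/380 = 18/95.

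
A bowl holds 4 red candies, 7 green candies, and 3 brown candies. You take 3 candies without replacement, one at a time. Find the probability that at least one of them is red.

P(no red) = 10/14 × 9/13 × 8/12 = 720/2184 = 30/91.
P(at least one) = 1 − 30/91 = 61/91.

61/91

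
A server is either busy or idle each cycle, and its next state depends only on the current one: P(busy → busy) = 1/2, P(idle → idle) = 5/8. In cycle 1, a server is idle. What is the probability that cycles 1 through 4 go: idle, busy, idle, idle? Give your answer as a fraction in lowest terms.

15/128

Cycle 1 is given. For each transition, use the conditional probability from the current state:
P(busy | idle) = 3/8; P(idle | busy) = 1/2; P(idle | idle) = 5/8.
P = 3/8 × 1/2 × 5/8 = 15/128.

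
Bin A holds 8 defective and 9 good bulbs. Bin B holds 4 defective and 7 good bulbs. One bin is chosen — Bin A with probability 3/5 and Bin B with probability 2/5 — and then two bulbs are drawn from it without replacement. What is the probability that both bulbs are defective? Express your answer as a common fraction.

1563/9350

From Bin A: P(both defective) = (8/17)(7/16) = 7/34.
From Bin B: P(both defective) = (4/11)(3/10) = 6/55.
Total probability = (3/5)(7/34) + (2/5)(6/55) = 1563/9350.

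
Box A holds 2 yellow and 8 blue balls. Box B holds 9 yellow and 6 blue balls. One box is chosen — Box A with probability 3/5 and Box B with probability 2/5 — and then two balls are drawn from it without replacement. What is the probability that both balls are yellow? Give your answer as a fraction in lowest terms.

79/525

From Box A: P(both yellow) = (2/10)(1/9) = 1/45.
From Box B: P(both yellow) = (9/15)(8/14) = 12/35.
Total probability = (3/5)(1/45) + (2/5)(12/35) = 79/525.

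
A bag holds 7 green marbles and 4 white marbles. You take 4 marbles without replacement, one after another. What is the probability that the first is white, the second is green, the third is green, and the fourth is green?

7/66

Each draw changes the counts, so multiply the conditional probabilities along the sequence:
P = 4/11 × 7/10 × 6/9 × 5/8 = 840/7920 = 7/66.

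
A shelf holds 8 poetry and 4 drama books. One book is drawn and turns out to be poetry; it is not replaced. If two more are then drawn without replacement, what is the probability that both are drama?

With the first book removed, 4 drama remain out of 11.
P = 4/11 × 3/10 = 12/110 = 6/55.

6/55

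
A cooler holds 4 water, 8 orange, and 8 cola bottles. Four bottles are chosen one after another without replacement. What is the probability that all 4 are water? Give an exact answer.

P(every draw is water) = 4/20 × 3/19 × 2/18 × 1/17 = 24/116280 = 1/4845.

1/4845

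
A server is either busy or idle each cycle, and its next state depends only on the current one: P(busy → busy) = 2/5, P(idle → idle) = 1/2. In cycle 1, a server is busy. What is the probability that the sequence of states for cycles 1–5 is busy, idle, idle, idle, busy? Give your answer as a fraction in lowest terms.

Cycle 1 is given. For each transition, use the conditional probability from the current state:
P(idle | busy) = 3/5; P(idle | idle) = 1/2; P(idle | idle) = 1/2; P(busy | idle) = 1/2.
P = 3/5 × 1/2 × 1/2 × 1/2 = 3/40.

3/40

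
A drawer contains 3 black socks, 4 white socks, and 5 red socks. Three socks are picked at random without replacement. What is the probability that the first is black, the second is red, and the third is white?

1/22

Multiply the probability of each draw given the previous ones:
P = 3/12 × 5/11 × 4/10 = 60/1320 = 1/22.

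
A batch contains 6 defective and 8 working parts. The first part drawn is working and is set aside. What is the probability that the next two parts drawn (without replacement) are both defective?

After the first draw, 6 of the remaining 13 parts are defective.
P = 6/13 × 5/12 = 30/156 = 5/26.

5/26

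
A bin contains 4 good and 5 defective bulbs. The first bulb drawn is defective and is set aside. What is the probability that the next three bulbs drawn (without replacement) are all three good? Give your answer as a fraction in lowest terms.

1/14

After the first draw, 4 of the remaining 8 bulbs are good.
P = 4/8 × 3/7 × 2/6 = 24/336 = 1/14.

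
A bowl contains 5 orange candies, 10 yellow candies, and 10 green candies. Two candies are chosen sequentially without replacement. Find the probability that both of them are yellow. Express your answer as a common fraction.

3/20

P = 10/25 × 9/24 = 90/600 = 3/20.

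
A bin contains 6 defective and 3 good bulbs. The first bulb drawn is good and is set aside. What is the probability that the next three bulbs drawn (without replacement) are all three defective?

5/14

After the first draw, 6 of the remaining 8 bulbs are defective.
P = 6/8 × 5/7 × 4/6 = 120/336 = 5/14.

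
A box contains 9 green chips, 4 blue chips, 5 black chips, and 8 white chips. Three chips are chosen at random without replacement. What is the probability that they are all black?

1/260

P(all black) = 5/26 × 4/25 × 3/24 = 60/15600 = 1/260.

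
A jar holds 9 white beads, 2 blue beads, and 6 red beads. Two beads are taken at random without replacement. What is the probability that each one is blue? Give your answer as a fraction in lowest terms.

1/136

P(every draw is blue) = 2/17 × 1/16 = 2/272 = 1/136.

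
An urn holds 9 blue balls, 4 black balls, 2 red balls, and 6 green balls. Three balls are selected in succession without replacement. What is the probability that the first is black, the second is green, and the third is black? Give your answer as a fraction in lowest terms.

Chain rule:
P = 4/21 × 6/20 × 3/19 = 72/7980 = 6/665.

6/665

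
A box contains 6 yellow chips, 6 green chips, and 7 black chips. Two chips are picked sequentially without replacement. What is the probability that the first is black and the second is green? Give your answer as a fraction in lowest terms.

7/57

Each draw changes the counts, so multiply the conditional probabilities along the sequence:
P = 7/19 × 6/18 = 42/342 = 7/57.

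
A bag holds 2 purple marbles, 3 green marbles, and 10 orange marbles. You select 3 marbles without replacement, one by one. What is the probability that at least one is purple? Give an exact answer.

P(no purple) = 13/15 × 12/14 × 11/13 = 1716/2730 = 22/35.
P(at least one) = 1 − 22/35 = 13/35.

13/35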